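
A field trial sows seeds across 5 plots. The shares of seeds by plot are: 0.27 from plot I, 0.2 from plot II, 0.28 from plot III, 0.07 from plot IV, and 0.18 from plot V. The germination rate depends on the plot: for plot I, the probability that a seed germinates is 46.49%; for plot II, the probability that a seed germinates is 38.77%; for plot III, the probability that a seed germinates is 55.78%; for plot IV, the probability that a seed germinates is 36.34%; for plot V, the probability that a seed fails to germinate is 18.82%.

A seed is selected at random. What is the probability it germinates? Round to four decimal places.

0.5308

P(G|V) = 1 − 0.1882 = 0.8118.
Using total probability over the partition,
P(G) = P(G|I)·P(I) + P(G|II)·P(II) + P(G|III)·P(III) + P(G|IV)·P(IV) + P(G|V)·P(V)
      = 0.4649·0.27 + 0.3877·0.2 + 0.5578·0.28 + 0.3634·0.07 + 0.8118·0.18
      = 0.125523 + 0.07754 + 0.156184 + 0.025438 + 0.146124 = 0.530809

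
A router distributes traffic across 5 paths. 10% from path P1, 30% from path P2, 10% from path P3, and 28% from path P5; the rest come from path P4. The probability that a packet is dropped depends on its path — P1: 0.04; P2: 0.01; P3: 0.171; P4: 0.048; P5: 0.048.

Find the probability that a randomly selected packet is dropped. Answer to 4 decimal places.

P(L) ≈ 0.0481

P(P4) = 1 − (0.1 + 0.3 + 0.1 + 0.28) = 0.22.
P(L) = P(L|P1)·P(P1) + P(L|P2)·P(P2) + P(L|P3)·P(P3) + P(L|P4)·P(P4) + P(L|P5)·P(P5)
      = 0.04·0.1 + 0.01·0.3 + 0.171·0.1 + 0.048·0.22 + 0.048·0.28
      = 0.004 + 0.003 + 0.0171 + 0.01056 + 0.01344 = 0.0481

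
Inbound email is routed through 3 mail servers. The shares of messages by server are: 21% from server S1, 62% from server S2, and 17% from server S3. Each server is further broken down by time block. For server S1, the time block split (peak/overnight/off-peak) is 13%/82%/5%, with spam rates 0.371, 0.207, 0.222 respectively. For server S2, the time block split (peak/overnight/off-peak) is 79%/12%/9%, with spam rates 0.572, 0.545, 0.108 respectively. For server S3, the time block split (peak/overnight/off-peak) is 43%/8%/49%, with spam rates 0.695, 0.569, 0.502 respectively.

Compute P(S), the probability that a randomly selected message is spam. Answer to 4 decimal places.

P(S) ≈ 0.4752

P(S|S1) = 0.13·0.371 + 0.82·0.207 + 0.05·0.222 = 0.04823 + 0.16974 + 0.0111 = 0.22907
P(S|S2) = 0.79·0.572 + 0.12·0.545 + 0.09·0.108 = 0.45188 + 0.0654 + 0.00972 = 0.527
P(S|S3) = 0.43·0.695 + 0.08·0.569 + 0.49·0.502 = 0.29885 + 0.04552 + 0.24598 = 0.59035
Then overall,
P(S) = 0.21·0.22907 + 0.62·0.527 + 0.17·0.59035
      = 0.0481047 + 0.32674 + 0.1003595 = 0.4752042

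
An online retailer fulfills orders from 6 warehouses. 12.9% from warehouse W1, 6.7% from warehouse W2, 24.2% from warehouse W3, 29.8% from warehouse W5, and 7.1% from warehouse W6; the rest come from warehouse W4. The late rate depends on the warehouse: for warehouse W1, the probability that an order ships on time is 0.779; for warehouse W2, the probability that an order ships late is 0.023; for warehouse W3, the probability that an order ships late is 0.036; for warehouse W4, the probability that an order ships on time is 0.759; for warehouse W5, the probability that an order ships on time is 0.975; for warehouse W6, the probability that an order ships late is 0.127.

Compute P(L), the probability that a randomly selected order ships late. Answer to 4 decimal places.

P(W4) = 1 − (0.129 + 0.067 + 0.242 + 0.298 + 0.071) = 0.193.
P(L|W1) = 1 − 0.779 = 0.221.
P(L|W4) = 1 − 0.759 = 0.241.
P(L|W5) = 1 − 0.975 = 0.025.
P(L) = P(L|W1)·P(W1) + P(L|W2)·P(W2) + P(L|W3)·P(W3) + P(L|W4)·P(W4) + P(L|W5)·P(W5) + P(L|W6)·P(W6)
      = 0.221·0.129 + 0.023·0.067 + 0.036·0.242 + 0.241·0.193 + 0.025·0.298 + 0.127·0.071
      = 0.028509 + 0.001541 + 0.008712 + 0.046513 + 0.00745 + 0.009017 = 0.101742

P(L) ≈ 0.1017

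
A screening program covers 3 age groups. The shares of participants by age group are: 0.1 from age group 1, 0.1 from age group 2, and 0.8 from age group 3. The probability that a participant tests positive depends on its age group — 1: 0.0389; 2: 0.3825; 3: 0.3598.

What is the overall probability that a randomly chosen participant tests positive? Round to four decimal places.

P(T) ≈ 0.3300

Using total probability over the partition,
P(T) = P(T|1)·P(1) + P(T|2)·P(2) + P(T|3)·P(3)
      = 0.0389·0.1 + 0.3825·0.1 + 0.3598·0.8
      = 0.00389 + 0.03825 + 0.28784 = 0.32998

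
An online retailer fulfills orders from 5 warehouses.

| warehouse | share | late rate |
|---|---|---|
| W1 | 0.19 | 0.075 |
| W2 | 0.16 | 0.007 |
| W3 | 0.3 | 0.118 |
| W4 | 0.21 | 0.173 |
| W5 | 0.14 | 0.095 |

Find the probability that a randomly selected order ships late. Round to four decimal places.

0.1004

By the law of total probability,
P(L) = P(L|W1)·P(W1) + P(L|W2)·P(W2) + P(L|W3)·P(W3) + P(L|W4)·P(W4) + P(L|W5)·P(W5)
      = 0.075·0.19 + 0.007·0.16 + 0.118·0.3 + 0.173·0.21 + 0.095·0.14
      = 0.01425 + 0.00112 + 0.0354 + 0.03633 + 0.0133 = 0.1004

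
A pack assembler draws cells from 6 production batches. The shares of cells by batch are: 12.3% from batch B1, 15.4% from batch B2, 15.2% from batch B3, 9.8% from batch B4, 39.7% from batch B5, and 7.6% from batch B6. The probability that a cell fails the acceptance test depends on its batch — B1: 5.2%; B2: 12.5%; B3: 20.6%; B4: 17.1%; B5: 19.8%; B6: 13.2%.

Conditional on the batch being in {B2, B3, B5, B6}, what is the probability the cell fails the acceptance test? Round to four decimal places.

P(F|S) ≈ 0.1787

Let S = {B2, B3, B5, B6}.
P(S) = 0.154 + 0.152 + 0.397 + 0.076 = 0.779.
P(F ∩ S) = 0.125·0.154 + 0.206·0.152 + 0.198·0.397 + 0.132·0.076 = 0.01925 + 0.031312 + 0.078606 + 0.010032 = 0.1392.
P(F | S) = 0.1392 / 0.779 = 0.178691…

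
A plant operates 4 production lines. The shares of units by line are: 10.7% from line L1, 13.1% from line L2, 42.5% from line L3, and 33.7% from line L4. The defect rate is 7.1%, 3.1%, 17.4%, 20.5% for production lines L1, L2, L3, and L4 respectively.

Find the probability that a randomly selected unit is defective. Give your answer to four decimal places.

P(D) ≈ 0.1547

P(D) = P(D|L1)·P(L1) + P(D|L2)·P(L2) + P(D|L3)·P(L3) + P(D|L4)·P(L4)
      = 0.071·0.107 + 0.031·0.131 + 0.174·0.425 + 0.205·0.337
      = 0.007597 + 0.004061 + 0.07395 + 0.069085 = 0.154693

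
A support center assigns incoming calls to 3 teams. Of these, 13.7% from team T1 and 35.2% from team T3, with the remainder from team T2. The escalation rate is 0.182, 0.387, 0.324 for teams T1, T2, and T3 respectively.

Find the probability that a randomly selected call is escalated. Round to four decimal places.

P(T2) = 1 − (0.137 + 0.352) = 0.511.
Using total probability over the partition,
P(E) = P(E|T1)·P(T1) + P(E|T2)·P(T2) + P(E|T3)·P(T3)
      = 0.182·0.137 + 0.387·0.511 + 0.324·0.352
      = 0.024934 + 0.197757 + 0.114048 = 0.336739

0.3367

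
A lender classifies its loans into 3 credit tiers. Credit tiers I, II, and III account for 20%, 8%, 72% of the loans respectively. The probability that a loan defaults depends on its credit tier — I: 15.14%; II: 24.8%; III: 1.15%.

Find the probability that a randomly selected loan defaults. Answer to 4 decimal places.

Summing over the partition,
P(D) = P(D|I)·P(I) + P(D|II)·P(II) + P(D|III)·P(III)
      = 0.1514·0.2 + 0.248·0.08 + 0.0115·0.72
      = 0.03028 + 0.01984 + 0.00828 = 0.0584

P(D) ≈ 0.0584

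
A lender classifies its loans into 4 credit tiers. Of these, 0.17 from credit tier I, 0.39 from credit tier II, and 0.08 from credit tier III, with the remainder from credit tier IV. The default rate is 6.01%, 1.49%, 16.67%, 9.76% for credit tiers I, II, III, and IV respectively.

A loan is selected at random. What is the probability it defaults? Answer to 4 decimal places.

P(IV) = 1 − (0.17 + 0.39 + 0.08) = 0.36.
P(D) = P(D|I)·P(I) + P(D|II)·P(II) + P(D|III)·P(III) + P(D|IV)·P(IV)
      = 0.0601·0.17 + 0.0149·0.39 + 0.1667·0.08 + 0.0976·0.36
      = 0.010217 + 0.005811 + 0.013336 + 0.035136 = 0.0645

0.0645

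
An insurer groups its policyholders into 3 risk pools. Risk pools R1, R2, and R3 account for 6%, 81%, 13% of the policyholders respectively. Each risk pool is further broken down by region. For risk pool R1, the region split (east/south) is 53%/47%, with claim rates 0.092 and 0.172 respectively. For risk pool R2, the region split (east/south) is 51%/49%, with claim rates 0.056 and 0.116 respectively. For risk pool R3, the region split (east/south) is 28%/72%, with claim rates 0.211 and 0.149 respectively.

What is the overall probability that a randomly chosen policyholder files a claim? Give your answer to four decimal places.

P(C|R1) = 0.53·0.092 + 0.47·0.172 = 0.04876 + 0.08084 = 0.1296
P(C|R2) = 0.51·0.056 + 0.49·0.116 = 0.02856 + 0.05684 = 0.0854
P(C|R3) = 0.28·0.211 + 0.72·0.149 = 0.05908 + 0.10728 = 0.16636
By total probability over the outer partition,
P(C) = 0.06·0.1296 + 0.81·0.0854 + 0.13·0.16636
      = 0.007776 + 0.069174 + 0.0216268 = 0.0985768

P(C) ≈ 0.0986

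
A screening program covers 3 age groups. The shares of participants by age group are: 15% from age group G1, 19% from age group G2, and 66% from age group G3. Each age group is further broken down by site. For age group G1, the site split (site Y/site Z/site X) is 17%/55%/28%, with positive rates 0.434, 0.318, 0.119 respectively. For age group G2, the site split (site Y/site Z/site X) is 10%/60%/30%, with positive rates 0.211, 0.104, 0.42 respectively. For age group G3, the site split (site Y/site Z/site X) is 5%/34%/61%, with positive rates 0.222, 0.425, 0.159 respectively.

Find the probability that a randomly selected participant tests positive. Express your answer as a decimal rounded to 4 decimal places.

P(T|G1) = 0.17·0.434 + 0.55·0.318 + 0.28·0.119 = 0.07378 + 0.1749 + 0.03332 = 0.282
P(T|G2) = 0.1·0.211 + 0.6·0.104 + 0.3·0.42 = 0.0211 + 0.0624 + 0.126 = 0.2095
P(T|G3) = 0.05·0.222 + 0.34·0.425 + 0.61·0.159 = 0.0111 + 0.1445 + 0.09699 = 0.25259
Then overall,
P(T) = 0.15·0.282 + 0.19·0.2095 + 0.66·0.25259
      = 0.0423 + 0.039805 + 0.1667094 = 0.2488144

P(T) ≈ 0.2488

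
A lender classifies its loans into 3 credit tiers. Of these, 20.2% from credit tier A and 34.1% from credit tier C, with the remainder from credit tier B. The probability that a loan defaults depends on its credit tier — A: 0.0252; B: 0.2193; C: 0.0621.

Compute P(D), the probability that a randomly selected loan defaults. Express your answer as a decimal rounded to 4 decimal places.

P(B) = 1 − (0.202 + 0.341) = 0.457.
Summing over the partition,
P(D) = P(D|A)·P(A) + P(D|B)·P(B) + P(D|C)·P(C)
      = 0.0252·0.202 + 0.2193·0.457 + 0.0621·0.341
      = 0.0050904 + 0.1002201 + 0.0211761 = 0.1264866

0.1265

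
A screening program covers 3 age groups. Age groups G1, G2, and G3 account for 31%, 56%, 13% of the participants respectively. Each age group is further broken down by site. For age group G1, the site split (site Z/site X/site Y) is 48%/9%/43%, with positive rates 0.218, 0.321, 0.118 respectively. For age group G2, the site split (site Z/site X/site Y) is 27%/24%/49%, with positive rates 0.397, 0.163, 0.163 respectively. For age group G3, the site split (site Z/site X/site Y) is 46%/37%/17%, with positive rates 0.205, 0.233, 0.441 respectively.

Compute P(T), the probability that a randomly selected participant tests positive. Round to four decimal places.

0.2170

P(T|G1) = 0.48·0.218 + 0.09·0.321 + 0.43·0.118 = 0.10464 + 0.02889 + 0.05074 = 0.18427
P(T|G2) = 0.27·0.397 + 0.24·0.163 + 0.49·0.163 = 0.10719 + 0.03912 + 0.07987 = 0.22618
P(T|G3) = 0.46·0.205 + 0.37·0.233 + 0.17·0.441 = 0.0943 + 0.08621 + 0.07497 = 0.25548
Then overall,
P(T) = 0.31·0.18427 + 0.56·0.22618 + 0.13·0.25548
      = 0.0571237 + 0.1266608 + 0.0332124 = 0.2169969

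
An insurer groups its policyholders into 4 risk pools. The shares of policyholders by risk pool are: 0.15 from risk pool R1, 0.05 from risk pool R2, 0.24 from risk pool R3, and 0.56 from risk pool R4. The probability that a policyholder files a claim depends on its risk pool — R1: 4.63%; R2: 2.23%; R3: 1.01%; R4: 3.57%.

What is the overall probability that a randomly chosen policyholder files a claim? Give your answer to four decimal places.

P(C) ≈ 0.0305

P(C) = P(C|R1)·P(R1) + P(C|R2)·P(R2) + P(C|R3)·P(R3) + P(C|R4)·P(R4)
      = 0.0463·0.15 + 0.0223·0.05 + 0.0101·0.24 + 0.0357·0.56
      = 0.006945 + 0.001115 + 0.002424 + 0.019992 = 0.030476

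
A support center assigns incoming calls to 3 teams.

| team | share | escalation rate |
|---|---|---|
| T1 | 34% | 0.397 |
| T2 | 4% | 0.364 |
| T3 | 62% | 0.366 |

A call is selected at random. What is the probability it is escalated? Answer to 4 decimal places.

0.3765

P(E) = P(E|T1)·P(T1) + P(E|T2)·P(T2) + P(E|T3)·P(T3)
      = 0.397·0.34 + 0.364·0.04 + 0.366·0.62
      = 0.13498 + 0.01456 + 0.22692 = 0.37646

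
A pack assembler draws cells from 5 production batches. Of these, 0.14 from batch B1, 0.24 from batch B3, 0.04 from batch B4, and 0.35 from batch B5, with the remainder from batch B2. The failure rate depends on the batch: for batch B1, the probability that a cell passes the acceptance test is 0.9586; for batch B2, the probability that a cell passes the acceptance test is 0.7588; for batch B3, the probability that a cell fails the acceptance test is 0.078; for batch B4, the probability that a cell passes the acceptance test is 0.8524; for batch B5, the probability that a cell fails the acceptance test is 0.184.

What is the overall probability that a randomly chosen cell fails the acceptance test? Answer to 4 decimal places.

0.1503

P(B2) = 1 − (0.14 + 0.24 + 0.04 + 0.35) = 0.23.
P(F|B1) = 1 − 0.9586 = 0.0414.
P(F|B2) = 1 − 0.7588 = 0.2412.
P(F|B4) = 1 − 0.8524 = 0.1476.
P(F) = P(F|B1)·P(B1) + P(F|B2)·P(B2) + P(F|B3)·P(B3) + P(F|B4)·P(B4) + P(F|B5)·P(B5)
      = 0.0414·0.14 + 0.2412·0.23 + 0.078·0.24 + 0.1476·0.04 + 0.184·0.35
      = 0.005796 + 0.055476 + 0.01872 + 0.005904 + 0.0644 = 0.150296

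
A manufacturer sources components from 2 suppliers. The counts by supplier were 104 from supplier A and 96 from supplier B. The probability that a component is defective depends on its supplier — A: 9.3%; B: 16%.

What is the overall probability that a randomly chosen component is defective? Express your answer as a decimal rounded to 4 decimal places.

P(D) ≈ 0.1252

Total: 104 + 96 = 200.
P(A) = 104/200 = 0.52. P(B) = 96/200 = 0.48.
P(D) = P(D|A)·P(A) + P(D|B)·P(B)
      = 0.093·0.52 + 0.16·0.48
      = 0.04836 + 0.0768 = 0.12516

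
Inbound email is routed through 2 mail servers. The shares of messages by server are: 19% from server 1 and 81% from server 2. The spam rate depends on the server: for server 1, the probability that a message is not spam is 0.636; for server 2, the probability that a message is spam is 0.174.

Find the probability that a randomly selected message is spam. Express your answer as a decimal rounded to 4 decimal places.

0.2101

P(S|1) = 1 − 0.636 = 0.364.
Summing over the partition,
P(S) = P(S|1)·P(1) + P(S|2)·P(2)
      = 0.364·0.19 + 0.174·0.81
      = 0.06916 + 0.14094 = 0.2101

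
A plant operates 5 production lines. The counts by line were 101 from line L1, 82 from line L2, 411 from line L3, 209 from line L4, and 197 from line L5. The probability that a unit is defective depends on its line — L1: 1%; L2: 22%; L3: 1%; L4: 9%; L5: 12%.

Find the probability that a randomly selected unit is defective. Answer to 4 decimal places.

0.0656

Total: 101 + 82 + 411 + 209 + 197 = 1000.
P(L1) = 101/1000 = 0.101. P(L2) = 82/1000 = 0.082. P(L3) = 411/1000 = 0.411. P(L4) = 209/1000 = 0.209. P(L5) = 197/1000 = 0.197.
P(D) = P(D|L1)·P(L1) + P(D|L2)·P(L2) + P(D|L3)·P(L3) + P(D|L4)·P(L4) + P(D|L5)·P(L5)
      = 0.01·0.101 + 0.22·0.082 + 0.01·0.411 + 0.09·0.209 + 0.12·0.197
      = 0.00101 + 0.01804 + 0.00411 + 0.01881 + 0.02364 = 0.06561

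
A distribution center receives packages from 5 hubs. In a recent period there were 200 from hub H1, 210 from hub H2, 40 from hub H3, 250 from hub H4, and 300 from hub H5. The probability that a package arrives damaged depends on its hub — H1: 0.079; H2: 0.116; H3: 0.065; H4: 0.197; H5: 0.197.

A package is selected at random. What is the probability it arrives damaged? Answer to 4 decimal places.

Total: 200 + 210 + 40 + 250 + 300 = 1000.
P(H1) = 200/1000 = 0.2. P(H2) = 210/1000 = 0.21. P(H3) = 40/1000 = 0.04. P(H4) = 250/1000 = 0.25. P(H5) = 300/1000 = 0.3.
Using total probability over the partition,
P(D) = P(D|H1)·P(H1) + P(D|H2)·P(H2) + P(D|H3)·P(H3) + P(D|H4)·P(H4) + P(D|H5)·P(H5)
      = 0.079·0.2 + 0.116·0.21 + 0.065·0.04 + 0.197·0.25 + 0.197·0.3
      = 0.0158 + 0.02436 + 0.0026 + 0.04925 + 0.0591 = 0.15111

P(D) ≈ 0.1511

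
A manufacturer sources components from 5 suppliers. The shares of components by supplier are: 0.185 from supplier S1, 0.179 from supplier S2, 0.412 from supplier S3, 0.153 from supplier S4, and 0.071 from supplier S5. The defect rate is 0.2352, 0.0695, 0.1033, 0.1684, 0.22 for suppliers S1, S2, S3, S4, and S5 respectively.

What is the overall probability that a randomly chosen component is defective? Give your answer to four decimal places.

P(D) ≈ 0.1399

Summing over the partition,
P(D) = P(D|S1)·P(S1) + P(D|S2)·P(S2) + P(D|S3)·P(S3) + P(D|S4)·P(S4) + P(D|S5)·P(S5)
      = 0.2352·0.185 + 0.0695·0.179 + 0.1033·0.412 + 0.1684·0.153 + 0.22·0.071
      = 0.043512 + 0.0124405 + 0.0425596 + 0.0257652 + 0.01562 = 0.1398973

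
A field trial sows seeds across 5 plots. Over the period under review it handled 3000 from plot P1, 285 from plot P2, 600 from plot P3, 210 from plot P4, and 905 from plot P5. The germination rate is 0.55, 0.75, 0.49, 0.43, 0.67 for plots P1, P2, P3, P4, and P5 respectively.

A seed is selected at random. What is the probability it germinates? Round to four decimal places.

Total: 3000 + 285 + 600 + 210 + 905 = 5000.
P(P1) = 3000/5000 = 0.6. P(P2) = 285/5000 = 0.057. P(P3) = 600/5000 = 0.12. P(P4) = 210/5000 = 0.042. P(P5) = 905/5000 = 0.181.
P(G) = P(G|P1)·P(P1) + P(G|P2)·P(P2) + P(G|P3)·P(P3) + P(G|P4)·P(P4) + P(G|P5)·P(P5)
      = 0.55·0.6 + 0.75·0.057 + 0.49·0.12 + 0.43·0.042 + 0.67·0.181
      = 0.33 + 0.04275 + 0.0588 + 0.01806 + 0.12127 = 0.57088

0.5709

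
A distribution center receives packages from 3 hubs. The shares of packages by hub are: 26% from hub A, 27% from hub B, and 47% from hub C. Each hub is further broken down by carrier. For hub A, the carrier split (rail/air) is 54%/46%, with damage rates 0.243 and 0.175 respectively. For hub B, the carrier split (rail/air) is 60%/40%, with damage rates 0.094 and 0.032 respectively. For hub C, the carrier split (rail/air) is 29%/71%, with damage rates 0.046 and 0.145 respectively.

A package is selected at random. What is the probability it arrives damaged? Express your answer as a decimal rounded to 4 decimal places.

P(D) ≈ 0.1284

P(D|A) = 0.54·0.243 + 0.46·0.175 = 0.13122 + 0.0805 = 0.21172
P(D|B) = 0.6·0.094 + 0.4·0.032 = 0.0564 + 0.0128 = 0.0692
P(D|C) = 0.29·0.046 + 0.71·0.145 = 0.01334 + 0.10295 = 0.11629
By total probability over the outer partition,
P(D) = 0.26·0.21172 + 0.27·0.0692 + 0.47·0.11629
      = 0.0550472 + 0.018684 + 0.0546563 = 0.1283875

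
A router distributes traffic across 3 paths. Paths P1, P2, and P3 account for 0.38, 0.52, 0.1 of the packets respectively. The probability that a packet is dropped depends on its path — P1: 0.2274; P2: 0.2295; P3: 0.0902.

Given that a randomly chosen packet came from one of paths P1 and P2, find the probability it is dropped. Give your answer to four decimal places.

Let S = {P1, P2}.
P(S) = 0.38 + 0.52 = 0.9.
P(L ∩ S) = 0.2274·0.38 + 0.2295·0.52 = 0.086412 + 0.11934 = 0.205752.
P(L | S) = 0.205752 / 0.9 = 0.228613…

P(L|S) ≈ 0.2286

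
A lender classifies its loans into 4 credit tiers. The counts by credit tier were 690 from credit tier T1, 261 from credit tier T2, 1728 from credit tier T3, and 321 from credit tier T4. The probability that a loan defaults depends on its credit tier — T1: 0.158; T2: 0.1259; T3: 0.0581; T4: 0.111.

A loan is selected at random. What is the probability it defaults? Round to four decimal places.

0.0926

Total: 690 + 261 + 1728 + 321 = 3000.
P(T1) = 690/3000 = 0.23. P(T2) = 261/3000 = 0.087. P(T3) = 1728/3000 = 0.576. P(T4) = 321/3000 = 0.107.
P(D) = P(D|T1)·P(T1) + P(D|T2)·P(T2) + P(D|T3)·P(T3) + P(D|T4)·P(T4)
      = 0.158·0.23 + 0.1259·0.087 + 0.0581·0.576 + 0.111·0.107
      = 0.03634 + 0.0109533 + 0.0334656 + 0.011877 = 0.0926359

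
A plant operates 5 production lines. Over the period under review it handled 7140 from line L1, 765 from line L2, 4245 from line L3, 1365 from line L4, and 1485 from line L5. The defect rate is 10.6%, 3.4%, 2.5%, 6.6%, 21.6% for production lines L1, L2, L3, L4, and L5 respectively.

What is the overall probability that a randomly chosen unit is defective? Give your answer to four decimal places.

Total: 7140 + 765 + 4245 + 1365 + 1485 = 15000.
P(L1) = 7140/15000 = 0.476. P(L2) = 765/15000 = 0.051. P(L3) = 4245/15000 = 0.283. P(L4) = 1365/15000 = 0.091. P(L5) = 1485/15000 = 0.099.
P(D) = P(D|L1)·P(L1) + P(D|L2)·P(L2) + P(D|L3)·P(L3) + P(D|L4)·P(L4) + P(D|L5)·P(L5)
      = 0.106·0.476 + 0.034·0.051 + 0.025·0.283 + 0.066·0.091 + 0.216·0.099
      = 0.050456 + 0.001734 + 0.007075 + 0.006006 + 0.021384 = 0.086655

P(D) ≈ 0.0867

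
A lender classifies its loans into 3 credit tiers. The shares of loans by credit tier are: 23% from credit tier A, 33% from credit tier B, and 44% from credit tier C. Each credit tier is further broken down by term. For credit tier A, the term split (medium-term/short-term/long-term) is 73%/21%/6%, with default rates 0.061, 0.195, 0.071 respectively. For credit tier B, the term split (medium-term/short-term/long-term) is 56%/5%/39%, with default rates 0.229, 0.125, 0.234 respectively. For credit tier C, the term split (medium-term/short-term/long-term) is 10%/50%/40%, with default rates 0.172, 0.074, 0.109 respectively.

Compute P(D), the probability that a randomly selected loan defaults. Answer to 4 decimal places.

P(D|A) = 0.73·0.061 + 0.21·0.195 + 0.06·0.071 = 0.04453 + 0.04095 + 0.00426 = 0.08974
P(D|B) = 0.56·0.229 + 0.05·0.125 + 0.39·0.234 = 0.12824 + 0.00625 + 0.09126 = 0.22575
P(D|C) = 0.1·0.172 + 0.5·0.074 + 0.4·0.109 = 0.0172 + 0.037 + 0.0436 = 0.0978
By total probability over the outer partition,
P(D) = 0.23·0.08974 + 0.33·0.22575 + 0.44·0.0978
      = 0.0206402 + 0.0744975 + 0.043032 = 0.1381697

P(D) ≈ 0.1382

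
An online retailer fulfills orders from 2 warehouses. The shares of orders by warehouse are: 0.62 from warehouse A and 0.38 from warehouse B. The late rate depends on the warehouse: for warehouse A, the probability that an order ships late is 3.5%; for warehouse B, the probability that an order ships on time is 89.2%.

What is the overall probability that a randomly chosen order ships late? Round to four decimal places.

P(L|B) = 1 − 0.892 = 0.108.
P(L) = P(L|A)·P(A) + P(L|B)·P(B)
      = 0.035·0.62 + 0.108·0.38
      = 0.0217 + 0.04104 = 0.06274

0.0627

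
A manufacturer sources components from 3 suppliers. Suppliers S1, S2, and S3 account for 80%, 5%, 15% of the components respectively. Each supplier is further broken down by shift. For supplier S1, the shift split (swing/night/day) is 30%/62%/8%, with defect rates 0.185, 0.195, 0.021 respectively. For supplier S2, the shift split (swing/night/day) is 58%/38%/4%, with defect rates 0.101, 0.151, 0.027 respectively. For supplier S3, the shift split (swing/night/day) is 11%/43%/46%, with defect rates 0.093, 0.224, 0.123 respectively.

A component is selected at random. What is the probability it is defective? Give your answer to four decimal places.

P(D|S1) = 0.3·0.185 + 0.62·0.195 + 0.08·0.021 = 0.0555 + 0.1209 + 0.00168 = 0.17808
P(D|S2) = 0.58·0.101 + 0.38·0.151 + 0.04·0.027 = 0.05858 + 0.05738 + 0.00108 = 0.11704
P(D|S3) = 0.11·0.093 + 0.43·0.224 + 0.46·0.123 = 0.01023 + 0.09632 + 0.05658 = 0.16313
By total probability over the outer partition,
P(D) = 0.8·0.17808 + 0.05·0.11704 + 0.15·0.16313
      = 0.142464 + 0.005852 + 0.0244695 = 0.1727855

0.1728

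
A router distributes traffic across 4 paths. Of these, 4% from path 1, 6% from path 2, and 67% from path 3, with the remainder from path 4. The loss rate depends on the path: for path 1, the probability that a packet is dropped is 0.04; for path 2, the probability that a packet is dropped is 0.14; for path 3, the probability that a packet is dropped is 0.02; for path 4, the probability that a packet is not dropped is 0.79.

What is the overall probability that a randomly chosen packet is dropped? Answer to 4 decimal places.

0.0717

P(4) = 1 − (0.04 + 0.06 + 0.67) = 0.23.
P(L|4) = 1 − 0.79 = 0.21.
By the law of total probability,
P(L) = P(L|1)·P(1) + P(L|2)·P(2) + P(L|3)·P(3) + P(L|4)·P(4)
      = 0.04·0.04 + 0.14·0.06 + 0.02·0.67 + 0.21·0.23
      = 0.0016 + 0.0084 + 0.0134 + 0.0483 = 0.0717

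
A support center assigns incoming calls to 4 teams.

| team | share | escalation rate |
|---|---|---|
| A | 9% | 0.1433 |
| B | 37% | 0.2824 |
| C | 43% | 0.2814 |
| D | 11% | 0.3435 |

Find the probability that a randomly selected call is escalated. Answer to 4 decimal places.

P(E) ≈ 0.2762

By the law of total probability,
P(E) = P(E|A)·P(A) + P(E|B)·P(B) + P(E|C)·P(C) + P(E|D)·P(D)
      = 0.1433·0.09 + 0.2824·0.37 + 0.2814·0.43 + 0.3435·0.11
      = 0.012897 + 0.104488 + 0.121002 + 0.037785 = 0.276172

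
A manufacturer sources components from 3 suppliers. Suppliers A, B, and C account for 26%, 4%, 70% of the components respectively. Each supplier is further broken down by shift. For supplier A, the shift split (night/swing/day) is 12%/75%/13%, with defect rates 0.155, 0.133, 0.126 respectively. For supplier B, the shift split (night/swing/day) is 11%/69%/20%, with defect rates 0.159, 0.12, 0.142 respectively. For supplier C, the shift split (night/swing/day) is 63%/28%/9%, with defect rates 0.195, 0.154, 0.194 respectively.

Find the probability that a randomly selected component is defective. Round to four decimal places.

P(D) ≈ 0.1686

P(D|A) = 0.12·0.155 + 0.75·0.133 + 0.13·0.126 = 0.0186 + 0.09975 + 0.01638 = 0.13473
P(D|B) = 0.11·0.159 + 0.69·0.12 + 0.2·0.142 = 0.01749 + 0.0828 + 0.0284 = 0.12869
P(D|C) = 0.63·0.195 + 0.28·0.154 + 0.09·0.194 = 0.12285 + 0.04312 + 0.01746 = 0.18343
Then overall,
P(D) = 0.26·0.13473 + 0.04·0.12869 + 0.7·0.18343
      = 0.0350298 + 0.0051476 + 0.128401 = 0.1685784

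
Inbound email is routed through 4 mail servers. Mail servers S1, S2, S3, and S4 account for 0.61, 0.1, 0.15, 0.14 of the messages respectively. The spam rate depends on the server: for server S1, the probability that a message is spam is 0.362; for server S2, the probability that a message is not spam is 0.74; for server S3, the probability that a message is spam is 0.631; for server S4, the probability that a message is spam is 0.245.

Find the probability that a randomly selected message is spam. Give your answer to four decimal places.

P(S) ≈ 0.3758

P(S|S2) = 1 − 0.74 = 0.26.
P(S) = P(S|S1)·P(S1) + P(S|S2)·P(S2) + P(S|S3)·P(S3) + P(S|S4)·P(S4)
      = 0.362·0.61 + 0.26·0.1 + 0.631·0.15 + 0.245·0.14
      = 0.22082 + 0.026 + 0.09465 + 0.0343 = 0.37577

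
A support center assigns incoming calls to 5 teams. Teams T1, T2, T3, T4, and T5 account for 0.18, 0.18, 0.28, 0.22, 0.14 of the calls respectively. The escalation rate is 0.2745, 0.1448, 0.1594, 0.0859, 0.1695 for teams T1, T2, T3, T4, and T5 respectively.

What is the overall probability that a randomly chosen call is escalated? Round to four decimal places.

Summing over the partition,
P(E) = P(E|T1)·P(T1) + P(E|T2)·P(T2) + P(E|T3)·P(T3) + P(E|T4)·P(T4) + P(E|T5)·P(T5)
      = 0.2745·0.18 + 0.1448·0.18 + 0.1594·0.28 + 0.0859·0.22 + 0.1695·0.14
      = 0.04941 + 0.026064 + 0.044632 + 0.018898 + 0.02373 = 0.162734

0.1627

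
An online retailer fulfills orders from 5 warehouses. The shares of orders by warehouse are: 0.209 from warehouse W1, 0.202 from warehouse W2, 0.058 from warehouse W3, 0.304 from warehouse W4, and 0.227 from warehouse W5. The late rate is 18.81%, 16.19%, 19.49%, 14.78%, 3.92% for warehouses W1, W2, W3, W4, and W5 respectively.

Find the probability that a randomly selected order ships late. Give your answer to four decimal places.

P(L) ≈ 0.1372

P(L) = P(L|W1)·P(W1) + P(L|W2)·P(W2) + P(L|W3)·P(W3) + P(L|W4)·P(W4) + P(L|W5)·P(W5)
      = 0.1881·0.209 + 0.1619·0.202 + 0.1949·0.058 + 0.1478·0.304 + 0.0392·0.227
      = 0.0393129 + 0.0327038 + 0.0113042 + 0.0449312 + 0.0088984 = 0.1371505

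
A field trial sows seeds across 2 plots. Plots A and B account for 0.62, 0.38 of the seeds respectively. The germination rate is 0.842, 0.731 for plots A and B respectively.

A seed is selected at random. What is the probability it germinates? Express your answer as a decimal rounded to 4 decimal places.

0.7998

P(G) = P(G|A)·P(A) + P(G|B)·P(B)
      = 0.842·0.62 + 0.731·0.38
      = 0.52204 + 0.27778 = 0.79982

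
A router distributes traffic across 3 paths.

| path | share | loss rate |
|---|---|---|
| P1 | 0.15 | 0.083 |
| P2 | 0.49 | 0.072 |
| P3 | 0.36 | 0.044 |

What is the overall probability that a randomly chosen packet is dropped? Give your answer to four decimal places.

P(L) = P(L|P1)·P(P1) + P(L|P2)·P(P2) + P(L|P3)·P(P3)
      = 0.083·0.15 + 0.072·0.49 + 0.044·0.36
      = 0.01245 + 0.03528 + 0.01584 = 0.06357

P(L) ≈ 0.0636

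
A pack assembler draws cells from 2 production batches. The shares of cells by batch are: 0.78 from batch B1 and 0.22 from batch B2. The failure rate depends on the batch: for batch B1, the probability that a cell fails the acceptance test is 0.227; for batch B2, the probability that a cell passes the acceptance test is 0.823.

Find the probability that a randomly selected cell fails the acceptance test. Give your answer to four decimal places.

P(F) ≈ 0.2160

P(F|B2) = 1 − 0.823 = 0.177.
By the law of total probability,
P(F) = P(F|B1)·P(B1) + P(F|B2)·P(B2)
      = 0.227·0.78 + 0.177·0.22
      = 0.17706 + 0.03894 = 0.216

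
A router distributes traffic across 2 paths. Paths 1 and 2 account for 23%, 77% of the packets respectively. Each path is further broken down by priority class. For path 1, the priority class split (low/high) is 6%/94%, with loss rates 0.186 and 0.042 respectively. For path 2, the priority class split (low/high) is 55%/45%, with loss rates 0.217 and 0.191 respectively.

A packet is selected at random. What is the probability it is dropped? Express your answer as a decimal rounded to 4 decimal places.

P(L|1) = 0.06·0.186 + 0.94·0.042 = 0.01116 + 0.03948 = 0.05064
P(L|2) = 0.55·0.217 + 0.45·0.191 = 0.11935 + 0.08595 = 0.2053
Then overall,
P(L) = 0.23·0.05064 + 0.77·0.2053
      = 0.0116472 + 0.158081 = 0.1697282

P(L) ≈ 0.1697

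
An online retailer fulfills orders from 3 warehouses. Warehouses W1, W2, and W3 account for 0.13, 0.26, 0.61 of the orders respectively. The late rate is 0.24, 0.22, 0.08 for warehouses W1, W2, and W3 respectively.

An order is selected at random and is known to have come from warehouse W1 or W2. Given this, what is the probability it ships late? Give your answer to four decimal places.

P(L|S) ≈ 0.2267

Let S = {W1, W2}.
P(S) = 0.13 + 0.26 = 0.39.
P(L ∩ S) = 0.24·0.13 + 0.22·0.26 = 0.0312 + 0.0572 = 0.0884.
P(L | S) = 0.0884 / 0.39 = 0.226667…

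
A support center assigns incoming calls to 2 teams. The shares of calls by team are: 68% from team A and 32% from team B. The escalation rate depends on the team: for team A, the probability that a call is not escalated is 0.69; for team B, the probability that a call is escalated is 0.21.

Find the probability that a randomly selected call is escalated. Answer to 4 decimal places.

P(E|A) = 1 − 0.69 = 0.31.
Using total probability over the partition,
P(E) = P(E|A)·P(A) + P(E|B)·P(B)
      = 0.31·0.68 + 0.21·0.32
      = 0.2108 + 0.0672 = 0.278

P(E) ≈ 0.2780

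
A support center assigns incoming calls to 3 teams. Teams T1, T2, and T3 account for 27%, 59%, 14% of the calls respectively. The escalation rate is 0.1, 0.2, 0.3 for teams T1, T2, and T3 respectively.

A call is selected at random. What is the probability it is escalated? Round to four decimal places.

Using total probability over the partition,
P(E) = P(E|T1)·P(T1) + P(E|T2)·P(T2) + P(E|T3)·P(T3)
      = 0.1·0.27 + 0.2·0.59 + 0.3·0.14
      = 0.027 + 0.118 + 0.042 = 0.187

0.1870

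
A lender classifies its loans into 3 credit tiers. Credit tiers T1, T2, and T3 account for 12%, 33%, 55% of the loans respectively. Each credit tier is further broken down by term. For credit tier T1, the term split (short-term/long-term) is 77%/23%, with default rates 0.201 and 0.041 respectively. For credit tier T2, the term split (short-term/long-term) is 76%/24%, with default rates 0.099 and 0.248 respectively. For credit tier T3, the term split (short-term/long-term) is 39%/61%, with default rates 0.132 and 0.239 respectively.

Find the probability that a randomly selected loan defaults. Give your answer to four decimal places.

P(D) ≈ 0.1727

P(D|T1) = 0.77·0.201 + 0.23·0.041 = 0.15477 + 0.00943 = 0.1642
P(D|T2) = 0.76·0.099 + 0.24·0.248 = 0.07524 + 0.05952 = 0.13476
P(D|T3) = 0.39·0.132 + 0.61·0.239 = 0.05148 + 0.14579 = 0.19727
Then overall,
P(D) = 0.12·0.1642 + 0.33·0.13476 + 0.55·0.19727
      = 0.019704 + 0.0444708 + 0.1084985 = 0.1726733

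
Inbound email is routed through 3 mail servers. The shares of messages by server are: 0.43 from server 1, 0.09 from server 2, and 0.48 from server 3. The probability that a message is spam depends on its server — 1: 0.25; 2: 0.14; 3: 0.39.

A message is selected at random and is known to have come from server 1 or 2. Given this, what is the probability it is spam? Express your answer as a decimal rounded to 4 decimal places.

P(S|J) ≈ 0.2310

Let J = {1, 2}.
P(J) = 0.43 + 0.09 = 0.52.
P(S ∩ J) = 0.25·0.43 + 0.14·0.09 = 0.1075 + 0.0126 = 0.1201.
P(S | J) = 0.1201 / 0.52 = 0.230962…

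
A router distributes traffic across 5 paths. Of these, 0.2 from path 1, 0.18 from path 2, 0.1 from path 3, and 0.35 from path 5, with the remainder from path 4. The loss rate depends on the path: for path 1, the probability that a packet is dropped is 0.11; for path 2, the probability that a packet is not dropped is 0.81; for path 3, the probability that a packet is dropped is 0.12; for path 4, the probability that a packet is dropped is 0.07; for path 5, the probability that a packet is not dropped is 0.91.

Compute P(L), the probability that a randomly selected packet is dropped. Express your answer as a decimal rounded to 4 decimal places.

P(4) = 1 − (0.2 + 0.18 + 0.1 + 0.35) = 0.17.
P(L|2) = 1 − 0.81 = 0.19.
P(L|5) = 1 − 0.91 = 0.09.
By the law of total probability,
P(L) = P(L|1)·P(1) + P(L|2)·P(2) + P(L|3)·P(3) + P(L|4)·P(4) + P(L|5)·P(5)
      = 0.11·0.2 + 0.19·0.18 + 0.12·0.1 + 0.07·0.17 + 0.09·0.35
      = 0.022 + 0.0342 + 0.012 + 0.0119 + 0.0315 = 0.1116

0.1116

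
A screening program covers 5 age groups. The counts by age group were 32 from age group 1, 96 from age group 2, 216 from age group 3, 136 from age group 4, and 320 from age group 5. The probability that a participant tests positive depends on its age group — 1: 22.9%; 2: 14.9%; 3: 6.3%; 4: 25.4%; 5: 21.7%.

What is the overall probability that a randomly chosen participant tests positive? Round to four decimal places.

Total: 32 + 96 + 216 + 136 + 320 = 800.
P(1) = 32/800 = 0.04. P(2) = 96/800 = 0.12. P(3) = 216/800 = 0.27. P(4) = 136/800 = 0.17. P(5) = 320/800 = 0.4.
P(T) = P(T|1)·P(1) + P(T|2)·P(2) + P(T|3)·P(3) + P(T|4)·P(4) + P(T|5)·P(5)
      = 0.229·0.04 + 0.149·0.12 + 0.063·0.27 + 0.254·0.17 + 0.217·0.4
      = 0.00916 + 0.01788 + 0.01701 + 0.04318 + 0.0868 = 0.17403

0.1740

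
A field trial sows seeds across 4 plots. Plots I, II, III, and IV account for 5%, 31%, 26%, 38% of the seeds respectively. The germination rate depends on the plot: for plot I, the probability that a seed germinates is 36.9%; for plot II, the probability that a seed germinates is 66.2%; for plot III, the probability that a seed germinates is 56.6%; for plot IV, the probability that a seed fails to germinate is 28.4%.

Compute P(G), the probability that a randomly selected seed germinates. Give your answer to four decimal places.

P(G|IV) = 1 − 0.284 = 0.716.
P(G) = P(G|I)·P(I) + P(G|II)·P(II) + P(G|III)·P(III) + P(G|IV)·P(IV)
      = 0.369·0.05 + 0.662·0.31 + 0.566·0.26 + 0.716·0.38
      = 0.01845 + 0.20522 + 0.14716 + 0.27208 = 0.64291

P(G) ≈ 0.6429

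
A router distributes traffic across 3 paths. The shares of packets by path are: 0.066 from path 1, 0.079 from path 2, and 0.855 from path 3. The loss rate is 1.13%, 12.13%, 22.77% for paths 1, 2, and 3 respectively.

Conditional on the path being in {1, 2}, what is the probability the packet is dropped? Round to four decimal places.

0.0712

Let S = {1, 2}.
P(S) = 0.066 + 0.079 = 0.145.
P(L ∩ S) = 0.0113·0.066 + 0.1213·0.079 = 0.0007458 + 0.0095827 = 0.0103285.
P(L | S) = 0.0103285 / 0.145 = 0.071231…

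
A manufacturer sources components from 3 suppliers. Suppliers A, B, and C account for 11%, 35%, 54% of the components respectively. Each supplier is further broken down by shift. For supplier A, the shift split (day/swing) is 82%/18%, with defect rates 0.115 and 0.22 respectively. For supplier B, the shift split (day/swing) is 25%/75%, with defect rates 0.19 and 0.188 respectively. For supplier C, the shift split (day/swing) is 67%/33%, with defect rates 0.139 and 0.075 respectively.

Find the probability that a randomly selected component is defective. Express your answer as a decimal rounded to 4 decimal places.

P(D|A) = 0.82·0.115 + 0.18·0.22 = 0.0943 + 0.0396 = 0.1339
P(D|B) = 0.25·0.19 + 0.75·0.188 = 0.0475 + 0.141 = 0.1885
P(D|C) = 0.67·0.139 + 0.33·0.075 = 0.09313 + 0.02475 = 0.11788
By total probability over the outer partition,
P(D) = 0.11·0.1339 + 0.35·0.1885 + 0.54·0.11788
      = 0.014729 + 0.065975 + 0.0636552 = 0.1443592

P(D) ≈ 0.1444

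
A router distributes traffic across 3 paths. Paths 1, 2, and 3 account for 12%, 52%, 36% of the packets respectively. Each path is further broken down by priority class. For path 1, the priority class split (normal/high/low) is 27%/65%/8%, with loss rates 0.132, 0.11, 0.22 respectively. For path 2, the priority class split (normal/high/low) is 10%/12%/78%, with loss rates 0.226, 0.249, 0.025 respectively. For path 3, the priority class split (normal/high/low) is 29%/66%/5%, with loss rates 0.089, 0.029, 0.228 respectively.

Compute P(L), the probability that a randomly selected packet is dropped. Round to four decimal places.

P(L|1) = 0.27·0.132 + 0.65·0.11 + 0.08·0.22 = 0.03564 + 0.0715 + 0.0176 = 0.12474
P(L|2) = 0.1·0.226 + 0.12·0.249 + 0.78·0.025 = 0.0226 + 0.02988 + 0.0195 = 0.07198
P(L|3) = 0.29·0.089 + 0.66·0.029 + 0.05·0.228 = 0.02581 + 0.01914 + 0.0114 = 0.05635
By total probability over the outer partition,
P(L) = 0.12·0.12474 + 0.52·0.07198 + 0.36·0.05635
      = 0.0149688 + 0.0374296 + 0.020286 = 0.0726844

0.0727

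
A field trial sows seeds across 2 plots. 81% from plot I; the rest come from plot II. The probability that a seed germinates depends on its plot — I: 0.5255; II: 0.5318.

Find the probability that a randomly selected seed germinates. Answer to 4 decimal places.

P(G) ≈ 0.5267

P(II) = 1 − (0.81) = 0.19.
By the law of total probability,
P(G) = P(G|I)·P(I) + P(G|II)·P(II)
      = 0.5255·0.81 + 0.5318·0.19
      = 0.425655 + 0.101042 = 0.526697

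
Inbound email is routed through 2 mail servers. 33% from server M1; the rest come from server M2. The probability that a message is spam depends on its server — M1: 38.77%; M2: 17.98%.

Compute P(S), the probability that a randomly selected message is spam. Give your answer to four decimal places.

P(S) ≈ 0.2484

P(M2) = 1 − (0.33) = 0.67.
P(S) = P(S|M1)·P(M1) + P(S|M2)·P(M2)
      = 0.3877·0.33 + 0.1798·0.67
      = 0.127941 + 0.120466 = 0.248407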